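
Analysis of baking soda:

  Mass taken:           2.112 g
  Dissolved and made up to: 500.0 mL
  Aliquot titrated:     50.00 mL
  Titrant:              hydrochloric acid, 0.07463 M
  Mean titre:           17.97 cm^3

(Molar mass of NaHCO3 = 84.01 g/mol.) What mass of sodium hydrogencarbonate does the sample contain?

1.127 g

NaHCO3 + HCl → NaCl + H2O + CO2
n(HCl) per titration = 0.01797 × 0.07463 = 1.341 × 10^-3 mol
n(NaHCO3) in each aliquot = 1.341 × 10^-3 mol (1:1 ratio)
n(NaHCO3) in the whole flask = 1.341 × 10^-3 × 500.0/50.00 = 0.01341 mol
mass of NaHCO3 = 0.01341 × 84.01 = 1.127 g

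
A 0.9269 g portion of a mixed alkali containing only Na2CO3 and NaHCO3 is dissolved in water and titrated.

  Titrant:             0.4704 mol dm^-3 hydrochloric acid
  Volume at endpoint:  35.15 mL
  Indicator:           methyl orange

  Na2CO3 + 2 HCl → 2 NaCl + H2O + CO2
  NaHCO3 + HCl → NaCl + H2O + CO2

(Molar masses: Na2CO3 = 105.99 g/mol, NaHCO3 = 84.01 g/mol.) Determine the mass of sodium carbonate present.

n(HCl) = 0.03515 × 0.4704 = 0.01653 mol
Let x = n(Na2CO3), y = n(NaHCO3).
Titrant: 2x + 1y = 0.01653;  mass: 105.99x + 84.01y = 0.9269
Solving, x = 7.451 × 10^-3 mol, y = 1.633 × 10^-3 mol
mass of Na2CO3 = 7.451 × 10^-3 × 105.99 = 0.7897 g

0.7897 g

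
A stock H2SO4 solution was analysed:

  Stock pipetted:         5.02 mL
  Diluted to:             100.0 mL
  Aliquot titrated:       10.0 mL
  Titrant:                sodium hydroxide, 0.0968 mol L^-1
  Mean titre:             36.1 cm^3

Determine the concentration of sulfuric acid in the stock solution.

3.48 mol/L

H2SO4 + 2 NaOH → Na2SO4 + 2 H2O
n(NaOH) = 0.0361 × 0.0968 = 3.49 × 10^-3 mol
From the 1:2 ratio, n(H2SO4) in the aliquot = 1/2 × 3.49 × 10^-3 = 1.75 × 10^-3 mol
[H2SO4]_dilute = 1.75 × 10^-3 / 0.0100 = 0.175 mol/L
Dilution factor = 100.0 / 5.02 = 19.92
[H2SO4]_stock = 0.175 × 19.92 = 3.48 mol/L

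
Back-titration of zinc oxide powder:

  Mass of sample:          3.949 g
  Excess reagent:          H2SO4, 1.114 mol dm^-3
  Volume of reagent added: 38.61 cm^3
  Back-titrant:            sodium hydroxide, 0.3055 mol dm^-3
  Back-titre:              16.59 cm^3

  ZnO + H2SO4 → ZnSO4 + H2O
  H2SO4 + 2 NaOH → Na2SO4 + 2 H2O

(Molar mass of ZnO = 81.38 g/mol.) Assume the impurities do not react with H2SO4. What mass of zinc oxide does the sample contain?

3.294 g

n(H2SO4) added = 0.03861 × 1.114 = 0.04301 mol
n(NaOH) used in back-titration = 0.01659 × 0.3055 = 5.068 × 10^-3 mol
From the 1:2 ratio, n(H2SO4) left over = 1/2 × 5.068 × 10^-3 = 2.534 × 10^-3 mol
n(H2SO4) consumed by analyte = 0.04301 − 2.534 × 10^-3 = 0.04048 mol
n(ZnO) = 0.04048 mol (1:1 ratio)
mass of ZnO = 0.04048 × 81.38 = 3.294 g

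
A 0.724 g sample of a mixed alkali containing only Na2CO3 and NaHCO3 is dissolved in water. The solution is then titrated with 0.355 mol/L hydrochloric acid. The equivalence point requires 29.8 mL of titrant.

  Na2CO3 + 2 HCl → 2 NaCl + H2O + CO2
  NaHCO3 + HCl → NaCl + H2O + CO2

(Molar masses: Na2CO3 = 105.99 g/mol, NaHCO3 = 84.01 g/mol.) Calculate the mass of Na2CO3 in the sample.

n(HCl) = 0.0298 × 0.355 = 0.0106 mol
Let x = n(Na2CO3), y = n(NaHCO3).
Titrant: 2x + 1y = 0.0106;  mass: 105.99x + 84.01y = 0.724
Solving, x = 2.66 × 10^-3 mol, y = 5.27 × 10^-3 mol
mass of Na2CO3 = 2.66 × 10^-3 × 105.99 = 0.281 g

0.281 g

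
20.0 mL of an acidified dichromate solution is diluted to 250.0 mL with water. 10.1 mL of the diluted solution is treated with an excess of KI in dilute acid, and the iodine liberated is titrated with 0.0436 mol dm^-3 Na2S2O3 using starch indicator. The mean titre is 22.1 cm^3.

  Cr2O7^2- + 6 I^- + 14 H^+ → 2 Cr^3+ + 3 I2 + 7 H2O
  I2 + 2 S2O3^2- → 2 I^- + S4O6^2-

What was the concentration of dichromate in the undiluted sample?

n(S2O3^2-) = 0.0221 × 0.0436 = 9.64 × 10^-4 mol
n(I2) = n(S2O3^2-)/2 = 4.82 × 10^-4 mol
From the 1:3 ratio, n(Cr2O7^2-) in the aliquot = 1/3 × 4.82 × 10^-4 = 1.61 × 10^-4 mol
[Cr2O7^2-]_dilute = 1.61 × 10^-4 / 0.0101 = 0.0159 mol/L
[Cr2O7^2-]_original = 0.0159 × 250.0/20.0 = 0.199 mol/L

0.199 mol/L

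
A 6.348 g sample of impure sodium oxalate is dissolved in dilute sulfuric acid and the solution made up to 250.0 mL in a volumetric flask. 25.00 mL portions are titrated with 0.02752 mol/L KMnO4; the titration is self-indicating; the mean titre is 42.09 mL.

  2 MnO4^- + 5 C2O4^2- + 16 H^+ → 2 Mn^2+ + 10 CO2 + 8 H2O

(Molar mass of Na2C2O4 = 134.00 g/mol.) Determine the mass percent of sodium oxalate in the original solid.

61.13 %

n(KMnO4) per titration = 0.04209 × 0.02752 = 1.158 × 10^-3 mol
From the 5:2 ratio, n(Na2C2O4) in each aliquot = 5/2 × 1.158 × 10^-3 = 2.896 × 10^-3 mol
n(Na2C2O4) in the whole flask = 2.896 × 10^-3 × 250.0/25.00 = 0.02896 mol
mass of Na2C2O4 = 0.02896 × 134.00 = 3.880 g
% Na2C2O4 = 3.880 / 6.348 × 100 = 61.13 %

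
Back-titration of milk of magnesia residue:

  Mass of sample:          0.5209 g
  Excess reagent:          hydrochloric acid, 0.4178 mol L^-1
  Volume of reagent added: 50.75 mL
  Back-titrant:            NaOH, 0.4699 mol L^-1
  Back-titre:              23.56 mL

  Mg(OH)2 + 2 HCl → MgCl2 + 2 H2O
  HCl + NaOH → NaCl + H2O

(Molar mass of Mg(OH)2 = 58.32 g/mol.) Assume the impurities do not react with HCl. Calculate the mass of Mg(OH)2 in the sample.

n(HCl) added = 0.05075 × 0.4178 = 0.02120 mol
n(NaOH) used in back-titration = 0.02356 × 0.4699 = 0.01107 mol
n(HCl) left over = 0.01107 mol (1:1 ratio)
n(HCl) consumed by analyte = 0.02120 − 0.01107 = 0.01013 mol
From the 1:2 ratio, n(Mg(OH)2) = 1/2 × 0.01013 = 5.066 × 10^-3 mol
mass of Mg(OH)2 = 5.066 × 10^-3 × 58.32 = 0.2955 g

0.2955 g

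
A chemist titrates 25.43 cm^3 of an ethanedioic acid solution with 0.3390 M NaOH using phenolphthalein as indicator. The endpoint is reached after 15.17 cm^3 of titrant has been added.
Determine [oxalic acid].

0.1011 M

H2C2O4 + 2 NaOH → Na2C2O4 + 2 H2O
n(NaOH) = 0.01517 L × 0.3390 mol/L = 5.143 × 10^-3 mol
From the 1:2 mole ratio, n(H2C2O4) = 1/2 × 5.143 × 10^-3 = 2.571 × 10^-3 mol
[H2C2O4] = 2.571 × 10^-3 mol / 0.02543 L = 0.1011 mol/L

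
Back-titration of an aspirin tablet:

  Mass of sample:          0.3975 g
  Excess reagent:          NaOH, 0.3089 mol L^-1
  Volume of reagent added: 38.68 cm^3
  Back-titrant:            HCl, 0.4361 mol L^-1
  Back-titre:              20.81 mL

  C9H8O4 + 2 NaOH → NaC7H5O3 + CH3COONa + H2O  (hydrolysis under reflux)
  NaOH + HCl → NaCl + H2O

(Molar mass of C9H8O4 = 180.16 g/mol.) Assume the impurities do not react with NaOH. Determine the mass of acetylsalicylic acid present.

0.2588 g

n(NaOH) added = 0.03868 × 0.3089 = 0.01195 mol
n(HCl) used in back-titration = 0.02081 × 0.4361 = 9.075 × 10^-3 mol
n(NaOH) left over = 9.075 × 10^-3 mol (1:1 ratio)
n(NaOH) consumed by analyte = 0.01195 − 9.075 × 10^-3 = 2.873 × 10^-3 mol
From the 1:2 ratio, n(C9H8O4) = 1/2 × 2.873 × 10^-3 = 1.437 × 10^-3 mol
mass of C9H8O4 = 1.437 × 10^-3 × 180.16 = 0.2588 g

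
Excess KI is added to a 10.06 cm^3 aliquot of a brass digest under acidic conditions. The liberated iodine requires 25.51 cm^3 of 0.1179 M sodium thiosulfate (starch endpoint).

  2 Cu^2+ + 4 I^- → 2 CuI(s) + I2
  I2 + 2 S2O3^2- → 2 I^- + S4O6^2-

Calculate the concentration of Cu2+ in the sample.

0.2990 M

n(S2O3^2-) = 0.02551 × 0.1179 = 3.008 × 10^-3 mol
n(I2) = n(S2O3^2-)/2 = 1.504 × 10^-3 mol
From the 2:1 ratio, n(Cu2+) in the aliquot = 2/1 × 1.504 × 10^-3 = 3.008 × 10^-3 mol
[Cu2+] = 3.008 × 10^-3 / 0.01006 = 0.2990 mol/L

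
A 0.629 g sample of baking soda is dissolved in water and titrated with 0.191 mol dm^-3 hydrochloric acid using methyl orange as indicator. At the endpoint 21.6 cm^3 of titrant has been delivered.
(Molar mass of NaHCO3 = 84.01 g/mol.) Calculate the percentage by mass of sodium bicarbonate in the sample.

NaHCO3 + HCl → NaCl + H2O + CO2
n(HCl) = 0.0216 L × 0.191 mol/L = 4.13 × 10^-3 mol
n(NaHCO3) = 4.13 × 10^-3 mol (1:1 ratio)
mass of NaHCO3 = 4.13 × 10^-3 × 84.01 g/mol = 0.347 g
% NaHCO3 = 0.347 / 0.629 × 100 = 55.1 %

55.1 %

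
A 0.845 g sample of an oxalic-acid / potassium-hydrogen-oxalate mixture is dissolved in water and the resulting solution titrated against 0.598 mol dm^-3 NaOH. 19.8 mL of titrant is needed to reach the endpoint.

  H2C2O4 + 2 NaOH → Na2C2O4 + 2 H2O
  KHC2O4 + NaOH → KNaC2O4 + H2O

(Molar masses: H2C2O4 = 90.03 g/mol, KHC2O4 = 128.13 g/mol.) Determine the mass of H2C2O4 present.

0.364 g

n(NaOH) = 0.0198 × 0.598 = 0.0118 mol
Let x = n(H2C2O4), y = n(KHC2O4).
Titrant: 2x + 1y = 0.0118;  mass: 90.03x + 128.13y = 0.845
Solving, x = 4.04 × 10^-3 mol, y = 3.75 × 10^-3 mol
mass of H2C2O4 = 4.04 × 10^-3 × 90.03 = 0.364 g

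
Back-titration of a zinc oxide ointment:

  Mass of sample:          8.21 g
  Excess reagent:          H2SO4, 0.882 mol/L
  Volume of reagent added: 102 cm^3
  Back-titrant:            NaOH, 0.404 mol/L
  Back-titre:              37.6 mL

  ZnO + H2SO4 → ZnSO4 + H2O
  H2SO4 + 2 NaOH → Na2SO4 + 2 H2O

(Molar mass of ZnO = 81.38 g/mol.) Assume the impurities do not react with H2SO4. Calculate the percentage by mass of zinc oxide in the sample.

n(H2SO4) added = 0.102 × 0.882 = 0.0900 mol
n(NaOH) used in back-titration = 0.0376 × 0.404 = 0.0152 mol
From the 1:2 ratio, n(H2SO4) left over = 1/2 × 0.0152 = 7.60 × 10^-3 mol
n(H2SO4) consumed by analyte = 0.0900 − 7.60 × 10^-3 = 0.0824 mol
n(ZnO) = 0.0824 mol (1:1 ratio)
mass of ZnO = 0.0824 × 81.38 = 6.70 g
% ZnO = 6.70 / 8.21 × 100 = 81.6 %

81.6 %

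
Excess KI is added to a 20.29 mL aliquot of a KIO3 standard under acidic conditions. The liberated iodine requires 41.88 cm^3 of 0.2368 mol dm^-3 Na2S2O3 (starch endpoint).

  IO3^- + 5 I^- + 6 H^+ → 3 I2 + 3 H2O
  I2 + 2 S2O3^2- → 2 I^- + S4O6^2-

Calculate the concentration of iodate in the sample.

0.08146 mol/L

n(S2O3^2-) = 0.04188 × 0.2368 = 9.917 × 10^-3 mol
n(I2) = n(S2O3^2-)/2 = 4.959 × 10^-3 mol
From the 1:3 ratio, n(IO3^-) in the aliquot = 1/3 × 4.959 × 10^-3 = 1.653 × 10^-3 mol
[IO3^-] = 1.653 × 10^-3 / 0.02029 = 0.08146 mol/L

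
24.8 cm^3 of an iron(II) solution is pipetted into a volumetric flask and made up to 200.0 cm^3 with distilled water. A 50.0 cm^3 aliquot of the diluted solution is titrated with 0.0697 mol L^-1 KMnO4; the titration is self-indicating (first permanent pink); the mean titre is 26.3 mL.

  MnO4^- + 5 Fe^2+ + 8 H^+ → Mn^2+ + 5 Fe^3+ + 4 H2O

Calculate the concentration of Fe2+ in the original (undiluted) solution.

n(KMnO4) = 0.0263 × 0.0697 = 1.83 × 10^-3 mol
From the 5:1 ratio, n(Fe2+) in the aliquot = 5/1 × 1.83 × 10^-3 = 9.17 × 10^-3 mol
[Fe2+]_dilute = 9.17 × 10^-3 / 0.0500 = 0.183 mol/L
Dilution factor = 200.0 / 24.8 = 8.065
[Fe2+]_stock = 0.183 × 8.065 = 1.48 mol/L

1.48 mol/L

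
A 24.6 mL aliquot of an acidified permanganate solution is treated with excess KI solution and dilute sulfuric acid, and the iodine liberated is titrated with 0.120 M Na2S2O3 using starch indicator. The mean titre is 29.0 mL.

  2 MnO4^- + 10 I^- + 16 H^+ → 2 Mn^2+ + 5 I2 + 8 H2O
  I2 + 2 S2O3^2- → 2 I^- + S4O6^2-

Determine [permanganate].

0.0283 M

n(S2O3^2-) = 0.0290 × 0.120 = 3.48 × 10^-3 mol
n(I2) = n(S2O3^2-)/2 = 1.74 × 10^-3 mol
From the 2:5 ratio, n(MnO4^-) in the aliquot = 2/5 × 1.74 × 10^-3 = 6.96 × 10^-4 mol
[MnO4^-] = 6.96 × 10^-4 / 0.0246 = 0.0283 mol/L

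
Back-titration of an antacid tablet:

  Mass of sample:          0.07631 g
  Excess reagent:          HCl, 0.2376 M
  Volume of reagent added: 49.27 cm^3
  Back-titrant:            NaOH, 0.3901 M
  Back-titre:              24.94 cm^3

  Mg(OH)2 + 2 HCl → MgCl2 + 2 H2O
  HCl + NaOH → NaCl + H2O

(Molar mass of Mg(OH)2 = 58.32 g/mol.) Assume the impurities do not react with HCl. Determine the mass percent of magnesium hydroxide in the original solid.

75.56 %

n(HCl) added = 0.04927 × 0.2376 = 0.01171 mol
n(NaOH) used in back-titration = 0.02494 × 0.3901 = 9.729 × 10^-3 mol
n(HCl) left over = 9.729 × 10^-3 mol (1:1 ratio)
n(HCl) consumed by analyte = 0.01171 − 9.729 × 10^-3 = 1.977 × 10^-3 mol
From the 1:2 ratio, n(Mg(OH)2) = 1/2 × 1.977 × 10^-3 = 9.887 × 10^-4 mol
mass of Mg(OH)2 = 9.887 × 10^-4 × 58.32 = 0.05766 g
% Mg(OH)2 = 0.05766 / 0.07631 × 100 = 75.56 %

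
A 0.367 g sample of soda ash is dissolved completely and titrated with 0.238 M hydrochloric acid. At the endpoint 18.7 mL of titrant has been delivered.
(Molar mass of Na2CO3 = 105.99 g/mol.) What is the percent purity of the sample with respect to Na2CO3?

Na2CO3 + 2 HCl → 2 NaCl + H2O + CO2
n(HCl) = 0.0187 L × 0.238 mol/L = 4.45 × 10^-3 mol
From the 1:2 ratio, n(Na2CO3) = 1/2 × 4.45 × 10^-3 = 2.23 × 10^-3 mol
mass of Na2CO3 = 2.23 × 10^-3 × 105.99 g/mol = 0.236 g
% Na2CO3 = 0.236 / 0.367 × 100 = 64.3 %

64.3 %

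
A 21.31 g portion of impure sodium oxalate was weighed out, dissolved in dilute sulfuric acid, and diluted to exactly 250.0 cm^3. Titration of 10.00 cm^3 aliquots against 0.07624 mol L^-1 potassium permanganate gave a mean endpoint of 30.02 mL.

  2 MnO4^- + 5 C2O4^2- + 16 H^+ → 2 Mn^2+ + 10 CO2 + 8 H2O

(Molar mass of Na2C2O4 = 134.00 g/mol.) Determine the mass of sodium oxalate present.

n(KMnO4) per titration = 0.03002 × 0.07624 = 2.289 × 10^-3 mol
From the 5:2 ratio, n(Na2C2O4) in each aliquot = 5/2 × 2.289 × 10^-3 = 5.722 × 10^-3 mol
n(Na2C2O4) in the whole flask = 5.722 × 10^-3 × 250.0/10.00 = 0.1430 mol
mass of Na2C2O4 = 0.1430 × 134.00 = 19.17 g

19.17 g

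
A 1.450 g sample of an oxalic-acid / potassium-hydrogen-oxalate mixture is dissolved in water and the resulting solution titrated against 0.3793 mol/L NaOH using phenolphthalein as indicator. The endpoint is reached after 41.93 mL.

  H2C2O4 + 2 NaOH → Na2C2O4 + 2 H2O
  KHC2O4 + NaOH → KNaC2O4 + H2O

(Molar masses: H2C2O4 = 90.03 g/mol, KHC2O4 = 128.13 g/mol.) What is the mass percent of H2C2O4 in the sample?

n(NaOH) = 0.04193 × 0.3793 = 0.01590 mol
Let x = n(H2C2O4), y = n(KHC2O4).
Titrant: 2x + 1y = 0.01590;  mass: 90.03x + 128.13y = 1.450
Solving, x = 3.536 × 10^-3 mol, y = 8.832 × 10^-3 mol
mass of H2C2O4 = 3.536 × 10^-3 × 90.03 = 0.3183 g
% H2C2O4 = 0.3183 / 1.450 × 100 = 21.95 %

21.95 %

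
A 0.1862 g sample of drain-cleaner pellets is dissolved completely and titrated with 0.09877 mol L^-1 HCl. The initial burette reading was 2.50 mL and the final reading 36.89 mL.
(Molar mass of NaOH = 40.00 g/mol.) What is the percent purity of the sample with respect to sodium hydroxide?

NaOH + HCl → NaCl + H2O
n(HCl) = 0.03439 L × 0.09877 mol/L = 3.397 × 10^-3 mol
n(NaOH) = 3.397 × 10^-3 mol (1:1 ratio)
mass of NaOH = 3.397 × 10^-3 × 40.00 g/mol = 0.1359 g
% NaOH = 0.1359 / 0.1862 × 100 = 72.97 %

72.97 %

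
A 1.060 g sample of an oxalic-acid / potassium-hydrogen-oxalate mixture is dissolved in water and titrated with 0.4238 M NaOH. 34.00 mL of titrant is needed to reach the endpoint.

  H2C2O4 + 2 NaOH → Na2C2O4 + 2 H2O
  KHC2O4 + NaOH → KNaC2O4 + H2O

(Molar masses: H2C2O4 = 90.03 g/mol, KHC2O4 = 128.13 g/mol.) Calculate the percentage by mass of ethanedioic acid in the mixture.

n(NaOH) = 0.03400 × 0.4238 = 0.01441 mol
Let x = n(H2C2O4), y = n(KHC2O4).
Titrant: 2x + 1y = 0.01441;  mass: 90.03x + 128.13y = 1.060
Solving, x = 4.730 × 10^-3 mol, y = 4.949 × 10^-3 mol
mass of H2C2O4 = 4.730 × 10^-3 × 90.03 = 0.4258 g
% H2C2O4 = 0.4258 / 1.060 × 100 = 40.17 %

40.17 %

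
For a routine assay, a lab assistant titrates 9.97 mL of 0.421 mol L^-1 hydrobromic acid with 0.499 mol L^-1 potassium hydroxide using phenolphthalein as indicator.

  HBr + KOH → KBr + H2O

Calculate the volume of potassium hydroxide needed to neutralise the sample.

n(HBr) = 0.00997 L × 0.421 mol/L = 4.20 × 10^-3 mol
n(KOH) = 4.20 × 10^-3 mol (1:1 stoichiometry)
V(KOH) = 4.20 × 10^-3 mol / 0.499 mol/L = 0.00841 L = 8.41 mL

8.41 mL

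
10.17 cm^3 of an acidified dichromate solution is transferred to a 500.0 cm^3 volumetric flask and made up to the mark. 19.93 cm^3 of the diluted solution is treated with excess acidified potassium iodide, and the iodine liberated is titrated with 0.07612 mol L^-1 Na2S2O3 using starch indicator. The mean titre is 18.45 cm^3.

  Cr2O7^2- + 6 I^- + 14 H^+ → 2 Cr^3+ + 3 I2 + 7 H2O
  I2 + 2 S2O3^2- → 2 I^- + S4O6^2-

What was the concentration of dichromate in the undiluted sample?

n(S2O3^2-) = 0.01845 × 0.07612 = 1.404 × 10^-3 mol
n(I2) = n(S2O3^2-)/2 = 7.022 × 10^-4 mol
From the 1:3 ratio, n(Cr2O7^2-) in the aliquot = 1/3 × 7.022 × 10^-4 = 2.341 × 10^-4 mol
[Cr2O7^2-]_dilute = 2.341 × 10^-4 / 0.01993 = 0.01174 mol/L
[Cr2O7^2-]_original = 0.01174 × 500.0/10.17 = 0.5774 mol/L

0.5774 mol/L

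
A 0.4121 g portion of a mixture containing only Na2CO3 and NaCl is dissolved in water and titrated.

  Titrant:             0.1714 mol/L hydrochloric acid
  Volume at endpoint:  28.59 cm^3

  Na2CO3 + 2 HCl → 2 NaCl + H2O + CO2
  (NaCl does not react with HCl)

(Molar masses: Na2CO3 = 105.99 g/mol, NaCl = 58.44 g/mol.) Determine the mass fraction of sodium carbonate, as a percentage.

63.02 %

n(HCl) = 0.02859 × 0.1714 = 4.900 × 10^-3 mol
Let x = n(Na2CO3), y = n(NaCl).
Titrant: 2x = 4.900 × 10^-3;  mass: 105.99x + 58.44y = 0.4121
Solving, x = 2.450 × 10^-3 mol, y = 2.608 × 10^-3 mol
mass of Na2CO3 = 2.450 × 10^-3 × 105.99 = 0.2597 g
% Na2CO3 = 0.2597 / 0.4121 × 100 = 63.02 %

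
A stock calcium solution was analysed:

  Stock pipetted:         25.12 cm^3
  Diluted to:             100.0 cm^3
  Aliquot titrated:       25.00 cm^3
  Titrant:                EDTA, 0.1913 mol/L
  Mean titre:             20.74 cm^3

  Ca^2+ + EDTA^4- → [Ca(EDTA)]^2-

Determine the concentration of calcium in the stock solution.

n(EDTA) = 0.02074 × 0.1913 = 3.968 × 10^-3 mol
n(Ca2+) in the aliquot = 3.968 × 10^-3 mol (1:1 ratio)
[Ca2+]_dilute = 3.968 × 10^-3 / 0.02500 = 0.1587 mol/L
Dilution factor = 100.0 / 25.12 = 3.981
[Ca2+]_stock = 0.1587 × 3.981 = 0.6318 mol/L

0.6318 mol/L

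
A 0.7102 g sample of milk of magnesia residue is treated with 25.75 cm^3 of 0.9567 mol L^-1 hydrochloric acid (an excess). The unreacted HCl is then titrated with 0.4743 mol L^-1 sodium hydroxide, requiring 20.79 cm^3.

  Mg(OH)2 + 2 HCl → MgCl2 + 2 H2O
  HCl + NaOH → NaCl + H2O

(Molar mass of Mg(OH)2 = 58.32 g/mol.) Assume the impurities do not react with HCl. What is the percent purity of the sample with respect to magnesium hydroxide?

60.66 %

n(HCl) added = 0.02575 × 0.9567 = 0.02464 mol
n(NaOH) used in back-titration = 0.02079 × 0.4743 = 9.861 × 10^-3 mol
n(HCl) left over = 9.861 × 10^-3 mol (1:1 ratio)
n(HCl) consumed by analyte = 0.02464 − 9.861 × 10^-3 = 0.01477 mol
From the 1:2 ratio, n(Mg(OH)2) = 1/2 × 0.01477 = 7.387 × 10^-3 mol
mass of Mg(OH)2 = 7.387 × 10^-3 × 58.32 = 0.4308 g
% Mg(OH)2 = 0.4308 / 0.7102 × 100 = 60.66 %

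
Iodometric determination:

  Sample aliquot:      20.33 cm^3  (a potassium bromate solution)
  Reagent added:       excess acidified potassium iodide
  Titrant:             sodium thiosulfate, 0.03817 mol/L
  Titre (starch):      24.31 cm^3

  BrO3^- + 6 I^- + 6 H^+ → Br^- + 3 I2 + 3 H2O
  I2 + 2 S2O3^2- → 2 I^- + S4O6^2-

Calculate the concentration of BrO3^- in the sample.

n(S2O3^2-) = 0.02431 × 0.03817 = 9.279 × 10^-4 mol
n(I2) = n(S2O3^2-)/2 = 4.640 × 10^-4 mol
From the 1:3 ratio, n(BrO3^-) in the aliquot = 1/3 × 4.640 × 10^-4 = 1.547 × 10^-4 mol
[BrO3^-] = 1.547 × 10^-4 / 0.02033 = 0.007607 mol/L

0.007607 mol/L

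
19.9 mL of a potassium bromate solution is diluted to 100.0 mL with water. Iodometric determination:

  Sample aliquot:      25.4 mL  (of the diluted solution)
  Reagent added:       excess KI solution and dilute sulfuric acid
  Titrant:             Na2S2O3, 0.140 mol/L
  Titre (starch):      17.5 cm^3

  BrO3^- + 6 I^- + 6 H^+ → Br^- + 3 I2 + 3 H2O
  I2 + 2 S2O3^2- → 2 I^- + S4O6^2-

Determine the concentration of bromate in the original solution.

n(S2O3^2-) = 0.0175 × 0.140 = 2.45 × 10^-3 mol
n(I2) = n(S2O3^2-)/2 = 1.23 × 10^-3 mol
From the 1:3 ratio, n(BrO3^-) in the aliquot = 1/3 × 1.23 × 10^-3 = 4.08 × 10^-4 mol
[BrO3^-]_dilute = 4.08 × 10^-4 / 0.0254 = 0.0161 mol/L
[BrO3^-]_original = 0.0161 × 100.0/19.9 = 0.0808 mol/L

0.0808 mol/L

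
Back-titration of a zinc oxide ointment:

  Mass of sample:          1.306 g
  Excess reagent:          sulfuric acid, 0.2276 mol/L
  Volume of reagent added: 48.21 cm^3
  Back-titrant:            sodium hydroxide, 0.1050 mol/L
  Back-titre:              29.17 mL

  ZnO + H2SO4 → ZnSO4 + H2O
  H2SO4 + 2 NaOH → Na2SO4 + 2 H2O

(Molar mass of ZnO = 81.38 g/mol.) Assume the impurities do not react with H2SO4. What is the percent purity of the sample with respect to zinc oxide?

n(H2SO4) added = 0.04821 × 0.2276 = 0.01097 mol
n(NaOH) used in back-titration = 0.02917 × 0.1050 = 3.063 × 10^-3 mol
From the 1:2 ratio, n(H2SO4) left over = 1/2 × 3.063 × 10^-3 = 1.531 × 10^-3 mol
n(H2SO4) consumed by analyte = 0.01097 − 1.531 × 10^-3 = 9.441 × 10^-3 mol
n(ZnO) = 9.441 × 10^-3 mol (1:1 ratio)
mass of ZnO = 9.441 × 10^-3 × 81.38 = 0.7683 g
% ZnO = 0.7683 / 1.306 × 100 = 58.83 %

58.83 %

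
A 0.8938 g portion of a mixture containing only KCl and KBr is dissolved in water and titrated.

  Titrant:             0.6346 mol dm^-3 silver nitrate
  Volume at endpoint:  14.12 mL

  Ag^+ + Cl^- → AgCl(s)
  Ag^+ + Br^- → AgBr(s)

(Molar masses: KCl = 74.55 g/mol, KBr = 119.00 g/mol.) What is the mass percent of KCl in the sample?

n(AgNO3) = 0.01412 × 0.6346 = 8.961 × 10^-3 mol
Let x = n(KCl), y = n(KBr).
Titrant: 1x + 1y = 8.961 × 10^-3;  mass: 74.55x + 119.00y = 0.8938
Solving, x = 3.881 × 10^-3 mol, y = 5.080 × 10^-3 mol
mass of KCl = 3.881 × 10^-3 × 74.55 = 0.2893 g
% KCl = 0.2893 / 0.8938 × 100 = 32.37 %

32.37 %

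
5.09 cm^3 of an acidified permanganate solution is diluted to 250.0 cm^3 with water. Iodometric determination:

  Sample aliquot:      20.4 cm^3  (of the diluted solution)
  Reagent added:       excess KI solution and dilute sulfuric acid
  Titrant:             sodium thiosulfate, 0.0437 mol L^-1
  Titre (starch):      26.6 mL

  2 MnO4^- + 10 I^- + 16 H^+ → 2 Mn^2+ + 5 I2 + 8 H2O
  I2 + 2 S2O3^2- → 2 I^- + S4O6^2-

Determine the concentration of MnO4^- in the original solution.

0.560 mol/L

n(S2O3^2-) = 0.0266 × 0.0437 = 1.16 × 10^-3 mol
n(I2) = n(S2O3^2-)/2 = 5.81 × 10^-4 mol
From the 2:5 ratio, n(MnO4^-) in the aliquot = 2/5 × 5.81 × 10^-4 = 2.32 × 10^-4 mol
[MnO4^-]_dilute = 2.32 × 10^-4 / 0.0204 = 0.0114 mol/L
[MnO4^-]_original = 0.0114 × 250.0/5.09 = 0.560 mol/L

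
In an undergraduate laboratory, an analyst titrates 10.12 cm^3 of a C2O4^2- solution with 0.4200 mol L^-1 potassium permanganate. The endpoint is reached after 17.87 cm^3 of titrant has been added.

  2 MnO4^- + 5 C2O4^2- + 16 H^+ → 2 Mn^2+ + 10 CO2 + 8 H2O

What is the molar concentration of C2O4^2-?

n(KMnO4) = 0.01787 L × 0.4200 mol/L = 7.505 × 10^-3 mol
From the 5:2 mole ratio, n(C2O4^2-) = 5/2 × 7.505 × 10^-3 = 0.01876 mol
[C2O4^2-] = 0.01876 mol / 0.01012 L = 1.854 mol/L

1.854 mol/L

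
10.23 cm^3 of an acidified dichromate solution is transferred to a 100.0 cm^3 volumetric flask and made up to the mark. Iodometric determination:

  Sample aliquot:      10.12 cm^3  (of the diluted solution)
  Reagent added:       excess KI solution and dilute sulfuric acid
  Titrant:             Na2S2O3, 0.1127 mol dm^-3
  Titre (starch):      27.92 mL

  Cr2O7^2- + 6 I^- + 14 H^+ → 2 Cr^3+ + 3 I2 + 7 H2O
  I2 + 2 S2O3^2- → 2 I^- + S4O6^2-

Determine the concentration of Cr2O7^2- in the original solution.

n(S2O3^2-) = 0.02792 × 0.1127 = 3.147 × 10^-3 mol
n(I2) = n(S2O3^2-)/2 = 1.573 × 10^-3 mol
From the 1:3 ratio, n(Cr2O7^2-) in the aliquot = 1/3 × 1.573 × 10^-3 = 5.244 × 10^-4 mol
[Cr2O7^2-]_dilute = 5.244 × 10^-4 / 0.01012 = 0.05182 mol/L
[Cr2O7^2-]_original = 0.05182 × 100.0/10.23 = 0.5066 mol/L

0.5066 mol/L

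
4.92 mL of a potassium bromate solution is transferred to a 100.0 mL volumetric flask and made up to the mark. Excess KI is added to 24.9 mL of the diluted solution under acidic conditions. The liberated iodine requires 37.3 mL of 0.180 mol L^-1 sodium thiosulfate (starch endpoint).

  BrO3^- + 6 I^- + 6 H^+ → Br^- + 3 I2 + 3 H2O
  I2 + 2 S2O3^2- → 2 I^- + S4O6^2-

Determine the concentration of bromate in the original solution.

n(S2O3^2-) = 0.0373 × 0.180 = 6.71 × 10^-3 mol
n(I2) = n(S2O3^2-)/2 = 3.36 × 10^-3 mol
From the 1:3 ratio, n(BrO3^-) in the aliquot = 1/3 × 3.36 × 10^-3 = 1.12 × 10^-3 mol
[BrO3^-]_dilute = 1.12 × 10^-3 / 0.0249 = 0.0449 mol/L
[BrO3^-]_original = 0.0449 × 100.0/4.92 = 0.913 mol/L

0.913 mol/L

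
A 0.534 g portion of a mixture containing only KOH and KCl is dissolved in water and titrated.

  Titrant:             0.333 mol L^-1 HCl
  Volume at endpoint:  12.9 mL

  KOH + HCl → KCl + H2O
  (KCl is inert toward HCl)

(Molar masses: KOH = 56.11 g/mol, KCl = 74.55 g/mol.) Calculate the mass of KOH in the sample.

n(HCl) = 0.0129 × 0.333 = 4.30 × 10^-3 mol
Let x = n(KOH), y = n(KCl).
Titrant: 1x = 4.30 × 10^-3;  mass: 56.11x + 74.55y = 0.534
Solving, x = 4.30 × 10^-3 mol, y = 3.93 × 10^-3 mol
mass of KOH = 4.30 × 10^-3 × 56.11 = 0.241 g

0.241 g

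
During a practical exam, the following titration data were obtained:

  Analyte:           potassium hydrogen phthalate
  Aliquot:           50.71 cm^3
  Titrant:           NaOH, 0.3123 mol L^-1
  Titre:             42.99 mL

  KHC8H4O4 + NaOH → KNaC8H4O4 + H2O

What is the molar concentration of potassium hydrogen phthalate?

n(NaOH) = 0.04299 L × 0.3123 mol/L = 0.01343 mol
n(KHC8H4O4) = 0.01343 mol (1:1 mole ratio)
[KHC8H4O4] = 0.01343 mol / 0.05071 L = 0.2648 mol/L

0.2648 mol/L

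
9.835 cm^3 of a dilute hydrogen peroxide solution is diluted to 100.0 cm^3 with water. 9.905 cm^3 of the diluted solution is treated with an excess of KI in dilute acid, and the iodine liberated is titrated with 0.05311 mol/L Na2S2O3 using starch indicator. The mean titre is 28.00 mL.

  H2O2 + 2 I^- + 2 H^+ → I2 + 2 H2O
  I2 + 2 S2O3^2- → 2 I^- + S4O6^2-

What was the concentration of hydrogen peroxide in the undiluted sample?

n(S2O3^2-) = 0.02800 × 0.05311 = 1.487 × 10^-3 mol
n(I2) = n(S2O3^2-)/2 = 7.435 × 10^-4 mol
n(H2O2) in the aliquot = 7.435 × 10^-4 mol (1:1 ratio)
[H2O2]_dilute = 7.435 × 10^-4 / 0.009905 = 0.07507 mol/L
[H2O2]_original = 0.07507 × 100.0/9.835 = 0.7633 mol/L

0.7633 mol/L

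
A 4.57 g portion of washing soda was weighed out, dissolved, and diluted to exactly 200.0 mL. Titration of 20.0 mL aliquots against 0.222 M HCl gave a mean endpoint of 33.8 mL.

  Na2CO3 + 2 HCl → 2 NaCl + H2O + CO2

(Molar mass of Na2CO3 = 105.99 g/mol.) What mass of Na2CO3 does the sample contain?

3.98 g

n(HCl) per titration = 0.0338 × 0.222 = 7.50 × 10^-3 mol
From the 1:2 ratio, n(Na2CO3) in each aliquot = 1/2 × 7.50 × 10^-3 = 3.75 × 10^-3 mol
n(Na2CO3) in the whole flask = 3.75 × 10^-3 × 200.0/20.0 = 0.0375 mol
mass of Na2CO3 = 0.0375 × 105.99 = 3.98 g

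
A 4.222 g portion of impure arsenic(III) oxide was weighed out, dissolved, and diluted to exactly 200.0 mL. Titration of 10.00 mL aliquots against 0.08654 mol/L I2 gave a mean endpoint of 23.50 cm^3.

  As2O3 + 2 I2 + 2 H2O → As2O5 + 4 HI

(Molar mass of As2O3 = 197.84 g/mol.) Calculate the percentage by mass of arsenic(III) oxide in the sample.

95.30 %

n(I2) per titration = 0.02350 × 0.08654 = 2.034 × 10^-3 mol
From the 1:2 ratio, n(As2O3) in each aliquot = 1/2 × 2.034 × 10^-3 = 1.017 × 10^-3 mol
n(As2O3) in the whole flask = 1.017 × 10^-3 × 200.0/10.00 = 0.02034 mol
mass of As2O3 = 0.02034 × 197.84 = 4.023 g
% As2O3 = 4.023 / 4.222 × 100 = 95.30 %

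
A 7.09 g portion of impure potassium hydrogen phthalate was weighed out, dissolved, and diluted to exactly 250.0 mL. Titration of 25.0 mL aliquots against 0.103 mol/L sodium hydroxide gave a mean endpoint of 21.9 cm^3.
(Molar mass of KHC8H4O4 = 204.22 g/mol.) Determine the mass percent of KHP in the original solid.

65.0 %

KHC8H4O4 + NaOH → KNaC8H4O4 + H2O
n(NaOH) per titration = 0.0219 × 0.103 = 2.26 × 10^-3 mol
n(KHC8H4O4) in each aliquot = 2.26 × 10^-3 mol (1:1 ratio)
n(KHC8H4O4) in the whole flask = 2.26 × 10^-3 × 250.0/25.0 = 0.0226 mol
mass of KHC8H4O4 = 0.0226 × 204.22 = 4.61 g
% KHC8H4O4 = 4.61 / 7.09 × 100 = 65.0 %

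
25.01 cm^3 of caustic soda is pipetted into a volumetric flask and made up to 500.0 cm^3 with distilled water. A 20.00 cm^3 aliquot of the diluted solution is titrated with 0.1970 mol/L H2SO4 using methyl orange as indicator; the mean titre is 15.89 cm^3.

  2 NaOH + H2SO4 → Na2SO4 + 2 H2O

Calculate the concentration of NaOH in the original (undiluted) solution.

n(H2SO4) = 0.01589 × 0.1970 = 3.130 × 10^-3 mol
From the 2:1 ratio, n(NaOH) in the aliquot = 2/1 × 3.130 × 10^-3 = 6.261 × 10^-3 mol
[NaOH]_dilute = 6.261 × 10^-3 / 0.02000 = 0.3130 mol/L
Dilution factor = 500.0 / 25.01 = 19.99
[NaOH]_stock = 0.3130 × 19.99 = 6.258 mol/L

6.258 mol/L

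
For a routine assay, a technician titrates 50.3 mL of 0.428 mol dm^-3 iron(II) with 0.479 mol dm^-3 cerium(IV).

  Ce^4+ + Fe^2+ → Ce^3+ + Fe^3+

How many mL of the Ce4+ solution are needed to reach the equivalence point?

n(Fe2+) = 0.0503 L × 0.428 mol/L = 0.0215 mol
n(Ce4+) = 0.0215 mol (1:1 stoichiometry)
V(Ce4+) = 0.0215 mol / 0.479 mol/L = 0.0449 L = 44.9 mL

44.9 mL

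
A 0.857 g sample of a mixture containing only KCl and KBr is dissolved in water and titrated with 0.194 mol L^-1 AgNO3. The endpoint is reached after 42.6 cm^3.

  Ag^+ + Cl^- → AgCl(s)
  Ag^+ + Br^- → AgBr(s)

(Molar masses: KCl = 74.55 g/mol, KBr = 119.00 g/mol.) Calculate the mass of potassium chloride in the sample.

0.212 g

n(AgNO3) = 0.0426 × 0.194 = 8.26 × 10^-3 mol
Let x = n(KCl), y = n(KBr).
Titrant: 1x + 1y = 8.26 × 10^-3;  mass: 74.55x + 119.00y = 0.857
Solving, x = 2.85 × 10^-3 mol, y = 5.42 × 10^-3 mol
mass of KCl = 2.85 × 10^-3 × 74.55 = 0.212 g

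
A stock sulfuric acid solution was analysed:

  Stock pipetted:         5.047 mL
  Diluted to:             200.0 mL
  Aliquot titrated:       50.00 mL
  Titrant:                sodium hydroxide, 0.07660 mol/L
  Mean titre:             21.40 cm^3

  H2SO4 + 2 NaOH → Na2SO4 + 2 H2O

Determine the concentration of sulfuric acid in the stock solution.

0.6496 mol/L

n(NaOH) = 0.02140 × 0.07660 = 1.639 × 10^-3 mol
From the 1:2 ratio, n(H2SO4) in the aliquot = 1/2 × 1.639 × 10^-3 = 8.196 × 10^-4 mol
[H2SO4]_dilute = 8.196 × 10^-4 / 0.05000 = 0.01639 mol/L
Dilution factor = 200.0 / 5.047 = 39.63
[H2SO4]_stock = 0.01639 × 39.63 = 0.6496 mol/L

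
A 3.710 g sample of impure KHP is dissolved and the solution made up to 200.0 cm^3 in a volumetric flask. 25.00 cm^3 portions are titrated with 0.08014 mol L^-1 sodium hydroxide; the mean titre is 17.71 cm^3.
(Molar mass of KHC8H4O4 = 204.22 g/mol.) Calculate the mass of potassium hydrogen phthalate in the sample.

2.319 g

KHC8H4O4 + NaOH → KNaC8H4O4 + H2O
n(NaOH) per titration = 0.01771 × 0.08014 = 1.419 × 10^-3 mol
n(KHC8H4O4) in each aliquot = 1.419 × 10^-3 mol (1:1 ratio)
n(KHC8H4O4) in the whole flask = 1.419 × 10^-3 × 200.0/25.00 = 0.01135 mol
mass of KHC8H4O4 = 0.01135 × 204.22 = 2.319 g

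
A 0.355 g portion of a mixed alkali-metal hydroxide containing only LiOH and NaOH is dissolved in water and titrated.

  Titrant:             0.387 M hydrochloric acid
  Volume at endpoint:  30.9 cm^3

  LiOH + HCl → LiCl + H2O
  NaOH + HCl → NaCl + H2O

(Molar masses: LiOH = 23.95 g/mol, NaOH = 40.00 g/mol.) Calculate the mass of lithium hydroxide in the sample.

n(HCl) = 0.0309 × 0.387 = 0.0120 mol
Let x = n(LiOH), y = n(NaOH).
Titrant: 1x + 1y = 0.0120;  mass: 23.95x + 40.00y = 0.355
Solving, x = 7.68 × 10^-3 mol, y = 4.27 × 10^-3 mol
mass of LiOH = 7.68 × 10^-3 × 23.95 = 0.184 g

0.184 g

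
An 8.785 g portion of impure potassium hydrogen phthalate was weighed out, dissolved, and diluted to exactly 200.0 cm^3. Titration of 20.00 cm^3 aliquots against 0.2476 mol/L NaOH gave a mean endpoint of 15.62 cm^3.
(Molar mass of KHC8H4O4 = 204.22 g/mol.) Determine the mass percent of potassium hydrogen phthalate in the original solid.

89.91 %

KHC8H4O4 + NaOH → KNaC8H4O4 + H2O
n(NaOH) per titration = 0.01562 × 0.2476 = 3.868 × 10^-3 mol
n(KHC8H4O4) in each aliquot = 3.868 × 10^-3 mol (1:1 ratio)
n(KHC8H4O4) in the whole flask = 3.868 × 10^-3 × 200.0/20.00 = 0.03868 mol
mass of KHC8H4O4 = 0.03868 × 204.22 = 7.898 g
% KHC8H4O4 = 7.898 / 8.785 × 100 = 89.91 %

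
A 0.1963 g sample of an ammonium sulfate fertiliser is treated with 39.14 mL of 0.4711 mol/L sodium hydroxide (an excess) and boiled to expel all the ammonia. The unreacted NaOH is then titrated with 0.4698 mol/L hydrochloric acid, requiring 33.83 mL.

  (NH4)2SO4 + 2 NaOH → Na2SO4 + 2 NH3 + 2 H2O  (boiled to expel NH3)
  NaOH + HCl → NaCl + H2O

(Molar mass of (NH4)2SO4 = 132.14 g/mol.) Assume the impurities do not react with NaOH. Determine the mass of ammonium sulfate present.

n(NaOH) added = 0.03914 × 0.4711 = 0.01844 mol
n(HCl) used in back-titration = 0.03383 × 0.4698 = 0.01589 mol
n(NaOH) left over = 0.01589 mol (1:1 ratio)
n(NaOH) consumed by analyte = 0.01844 − 0.01589 = 2.546 × 10^-3 mol
From the 1:2 ratio, n((NH4)2SO4) = 1/2 × 2.546 × 10^-3 = 1.273 × 10^-3 mol
mass of (NH4)2SO4 = 1.273 × 10^-3 × 132.14 = 0.1682 g

0.1682 g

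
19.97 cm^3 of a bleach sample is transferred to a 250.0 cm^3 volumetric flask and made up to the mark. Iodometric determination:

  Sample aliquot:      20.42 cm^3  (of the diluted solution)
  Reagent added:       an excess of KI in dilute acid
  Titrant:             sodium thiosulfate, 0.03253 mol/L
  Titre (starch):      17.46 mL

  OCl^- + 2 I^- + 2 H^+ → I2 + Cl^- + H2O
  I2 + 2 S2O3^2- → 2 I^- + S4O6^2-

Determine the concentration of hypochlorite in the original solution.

0.1741 mol/L

n(S2O3^2-) = 0.01746 × 0.03253 = 5.680 × 10^-4 mol
n(I2) = n(S2O3^2-)/2 = 2.840 × 10^-4 mol
n(OCl^-) in the aliquot = 2.840 × 10^-4 mol (1:1 ratio)
[OCl^-]_dilute = 2.840 × 10^-4 / 0.02042 = 0.01391 mol/L
[OCl^-]_original = 0.01391 × 250.0/19.97 = 0.1741 mol/L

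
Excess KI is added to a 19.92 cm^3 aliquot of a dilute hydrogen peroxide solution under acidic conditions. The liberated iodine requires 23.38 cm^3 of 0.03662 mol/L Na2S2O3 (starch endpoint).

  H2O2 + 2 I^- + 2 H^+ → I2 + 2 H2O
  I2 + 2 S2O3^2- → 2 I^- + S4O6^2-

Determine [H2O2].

n(S2O3^2-) = 0.02338 × 0.03662 = 8.562 × 10^-4 mol
n(I2) = n(S2O3^2-)/2 = 4.281 × 10^-4 mol
n(H2O2) in the aliquot = 4.281 × 10^-4 mol (1:1 ratio)
[H2O2] = 4.281 × 10^-4 / 0.01992 = 0.02149 mol/L

0.02149 mol/L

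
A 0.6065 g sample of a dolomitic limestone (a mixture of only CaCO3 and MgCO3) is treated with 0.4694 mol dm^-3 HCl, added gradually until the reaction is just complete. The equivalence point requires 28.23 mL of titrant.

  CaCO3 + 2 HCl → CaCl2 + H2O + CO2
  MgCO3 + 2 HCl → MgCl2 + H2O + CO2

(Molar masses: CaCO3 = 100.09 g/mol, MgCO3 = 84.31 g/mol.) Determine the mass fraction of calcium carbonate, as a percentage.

n(HCl) = 0.02823 × 0.4694 = 0.01325 mol
Let x = n(CaCO3), y = n(MgCO3).
Titrant: 2x + 2y = 0.01325;  mass: 100.09x + 84.31y = 0.6065
Solving, x = 3.035 × 10^-3 mol, y = 3.590 × 10^-3 mol
mass of CaCO3 = 3.035 × 10^-3 × 100.09 = 0.3038 g
% CaCO3 = 0.3038 / 0.6065 × 100 = 50.09 %

50.09 %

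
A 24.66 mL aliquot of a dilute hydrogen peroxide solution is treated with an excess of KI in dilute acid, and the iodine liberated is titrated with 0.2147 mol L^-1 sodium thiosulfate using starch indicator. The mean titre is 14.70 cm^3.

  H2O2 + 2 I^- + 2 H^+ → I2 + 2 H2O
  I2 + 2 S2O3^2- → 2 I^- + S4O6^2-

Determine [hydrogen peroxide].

n(S2O3^2-) = 0.01470 × 0.2147 = 3.156 × 10^-3 mol
n(I2) = n(S2O3^2-)/2 = 1.578 × 10^-3 mol
n(H2O2) in the aliquot = 1.578 × 10^-3 mol (1:1 ratio)
[H2O2] = 1.578 × 10^-3 / 0.02466 = 0.06399 mol/L

0.06399 mol/L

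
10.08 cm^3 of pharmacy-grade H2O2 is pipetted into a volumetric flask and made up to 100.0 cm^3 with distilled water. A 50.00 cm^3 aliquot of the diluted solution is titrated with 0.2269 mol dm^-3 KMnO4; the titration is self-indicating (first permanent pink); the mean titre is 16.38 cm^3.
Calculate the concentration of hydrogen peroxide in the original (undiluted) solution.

2 MnO4^- + 5 H2O2 + 6 H^+ → 2 Mn^2+ + 5 O2 + 8 H2O
n(KMnO4) = 0.01638 × 0.2269 = 3.717 × 10^-3 mol
From the 5:2 ratio, n(H2O2) in the aliquot = 5/2 × 3.717 × 10^-3 = 9.292 × 10^-3 mol
[H2O2]_dilute = 9.292 × 10^-3 / 0.05000 = 0.1858 mol/L
Dilution factor = 100.0 / 10.08 = 9.921
[H2O2]_stock = 0.1858 × 9.921 = 1.844 mol/L

1.844 mol/L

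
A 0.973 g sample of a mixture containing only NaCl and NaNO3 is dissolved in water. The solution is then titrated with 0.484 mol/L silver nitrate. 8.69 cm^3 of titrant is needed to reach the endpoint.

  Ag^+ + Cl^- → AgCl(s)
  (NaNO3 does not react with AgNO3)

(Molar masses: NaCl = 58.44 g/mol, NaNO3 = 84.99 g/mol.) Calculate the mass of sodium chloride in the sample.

n(AgNO3) = 0.00869 × 0.484 = 4.21 × 10^-3 mol
Let x = n(NaCl), y = n(NaNO3).
Titrant: 1x = 4.21 × 10^-3;  mass: 58.44x + 84.99y = 0.973
Solving, x = 4.21 × 10^-3 mol, y = 8.56 × 10^-3 mol
mass of NaCl = 4.21 × 10^-3 × 58.44 = 0.246 g

0.246 g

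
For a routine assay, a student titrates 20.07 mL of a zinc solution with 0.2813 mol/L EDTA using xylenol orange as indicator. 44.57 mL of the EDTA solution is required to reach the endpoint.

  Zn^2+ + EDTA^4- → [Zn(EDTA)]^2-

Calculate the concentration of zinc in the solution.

n(EDTA) = 0.04457 L × 0.2813 mol/L = 0.01254 mol
n(Zn2+) = 0.01254 mol (1:1 mole ratio)
[Zn2+] = 0.01254 mol / 0.02007 L = 0.6247 mol/L

0.6247 mol/L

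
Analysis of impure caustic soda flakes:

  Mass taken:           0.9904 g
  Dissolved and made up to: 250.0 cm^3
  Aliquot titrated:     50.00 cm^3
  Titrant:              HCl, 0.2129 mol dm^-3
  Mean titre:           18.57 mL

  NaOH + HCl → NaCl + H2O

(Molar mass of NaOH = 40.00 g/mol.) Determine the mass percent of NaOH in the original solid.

79.84 %

n(HCl) per titration = 0.01857 × 0.2129 = 3.954 × 10^-3 mol
n(NaOH) in each aliquot = 3.954 × 10^-3 mol (1:1 ratio)
n(NaOH) in the whole flask = 3.954 × 10^-3 × 250.0/50.00 = 0.01977 mol
mass of NaOH = 0.01977 × 40.00 = 0.7907 g
% NaOH = 0.7907 / 0.9904 × 100 = 79.84 %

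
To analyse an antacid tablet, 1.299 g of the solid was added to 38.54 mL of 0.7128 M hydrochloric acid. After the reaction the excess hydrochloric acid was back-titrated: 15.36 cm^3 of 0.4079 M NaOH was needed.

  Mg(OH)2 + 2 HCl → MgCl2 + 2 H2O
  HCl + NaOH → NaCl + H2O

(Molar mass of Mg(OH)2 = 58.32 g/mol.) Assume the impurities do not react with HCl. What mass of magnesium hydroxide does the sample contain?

0.6184 g

n(HCl) added = 0.03854 × 0.7128 = 0.02747 mol
n(NaOH) used in back-titration = 0.01536 × 0.4079 = 6.265 × 10^-3 mol
n(HCl) left over = 6.265 × 10^-3 mol (1:1 ratio)
n(HCl) consumed by analyte = 0.02747 − 6.265 × 10^-3 = 0.02121 mol
From the 1:2 ratio, n(Mg(OH)2) = 1/2 × 0.02121 = 0.01060 mol
mass of Mg(OH)2 = 0.01060 × 58.32 = 0.6184 g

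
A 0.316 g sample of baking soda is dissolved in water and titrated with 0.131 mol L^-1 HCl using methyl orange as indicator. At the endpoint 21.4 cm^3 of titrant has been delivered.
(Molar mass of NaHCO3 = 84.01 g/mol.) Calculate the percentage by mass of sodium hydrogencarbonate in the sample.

74.5 %

NaHCO3 + HCl → NaCl + H2O + CO2
n(HCl) = 0.0214 L × 0.131 mol/L = 2.80 × 10^-3 mol
n(NaHCO3) = 2.80 × 10^-3 mol (1:1 ratio)
mass of NaHCO3 = 2.80 × 10^-3 × 84.01 g/mol = 0.236 g
% NaHCO3 = 0.236 / 0.316 × 100 = 74.5 %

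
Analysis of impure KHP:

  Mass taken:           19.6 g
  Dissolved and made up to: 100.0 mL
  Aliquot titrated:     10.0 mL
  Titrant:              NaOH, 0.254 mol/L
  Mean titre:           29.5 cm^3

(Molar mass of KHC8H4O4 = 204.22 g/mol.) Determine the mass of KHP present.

15.3 g

KHC8H4O4 + NaOH → KNaC8H4O4 + H2O
n(NaOH) per titration = 0.0295 × 0.254 = 7.49 × 10^-3 mol
n(KHC8H4O4) in each aliquot = 7.49 × 10^-3 mol (1:1 ratio)
n(KHC8H4O4) in the whole flask = 7.49 × 10^-3 × 100.0/10.0 = 0.0749 mol
mass of KHC8H4O4 = 0.0749 × 204.22 = 15.3 g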